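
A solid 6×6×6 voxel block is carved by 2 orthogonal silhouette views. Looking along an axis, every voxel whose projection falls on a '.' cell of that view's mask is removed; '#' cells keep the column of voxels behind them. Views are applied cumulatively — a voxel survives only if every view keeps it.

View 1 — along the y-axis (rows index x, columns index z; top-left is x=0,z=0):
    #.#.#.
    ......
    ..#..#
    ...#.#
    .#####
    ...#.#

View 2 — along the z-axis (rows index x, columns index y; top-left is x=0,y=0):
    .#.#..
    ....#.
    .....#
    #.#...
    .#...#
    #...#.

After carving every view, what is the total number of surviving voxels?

start: 6×6×6 = 216 voxels
carve view 1 (along y, XZ-mask fill 14/36): 84 voxels remain
carve view 2 (along z, XY-mask fill 10/36): 26 voxels remain

remaining voxels: 26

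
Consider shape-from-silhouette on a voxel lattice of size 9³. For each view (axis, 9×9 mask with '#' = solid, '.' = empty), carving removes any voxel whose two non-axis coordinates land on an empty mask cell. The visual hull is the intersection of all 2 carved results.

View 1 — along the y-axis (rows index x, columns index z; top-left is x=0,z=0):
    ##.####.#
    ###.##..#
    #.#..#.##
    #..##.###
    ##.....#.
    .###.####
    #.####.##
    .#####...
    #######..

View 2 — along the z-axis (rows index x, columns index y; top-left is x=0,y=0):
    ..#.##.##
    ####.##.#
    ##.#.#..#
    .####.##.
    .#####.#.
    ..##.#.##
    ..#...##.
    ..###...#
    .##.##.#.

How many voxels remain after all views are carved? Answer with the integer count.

remaining voxels: 267

initial block: 9^3 = 729
  1. axis=1 (XZ plane), |mask|=53  ⇒  voxels=477
  2. axis=2 (XY plane), |mask|=46  ⇒  voxels=267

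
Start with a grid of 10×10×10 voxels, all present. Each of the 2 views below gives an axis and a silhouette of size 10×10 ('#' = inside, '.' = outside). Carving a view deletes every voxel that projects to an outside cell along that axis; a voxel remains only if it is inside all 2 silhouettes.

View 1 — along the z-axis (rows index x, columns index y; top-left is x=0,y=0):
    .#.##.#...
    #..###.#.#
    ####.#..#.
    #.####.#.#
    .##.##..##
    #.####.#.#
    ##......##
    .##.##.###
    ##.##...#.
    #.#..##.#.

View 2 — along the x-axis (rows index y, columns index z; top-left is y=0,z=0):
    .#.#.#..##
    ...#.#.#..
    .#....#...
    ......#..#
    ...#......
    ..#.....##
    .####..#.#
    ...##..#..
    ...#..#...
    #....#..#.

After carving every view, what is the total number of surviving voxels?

initial block: 10^3 = 1000
V1 z: intersect with XY mask (57 set) -- 570 left
V2 x: intersect with YZ mask (30 set) -- 159 left

remaining voxels: 159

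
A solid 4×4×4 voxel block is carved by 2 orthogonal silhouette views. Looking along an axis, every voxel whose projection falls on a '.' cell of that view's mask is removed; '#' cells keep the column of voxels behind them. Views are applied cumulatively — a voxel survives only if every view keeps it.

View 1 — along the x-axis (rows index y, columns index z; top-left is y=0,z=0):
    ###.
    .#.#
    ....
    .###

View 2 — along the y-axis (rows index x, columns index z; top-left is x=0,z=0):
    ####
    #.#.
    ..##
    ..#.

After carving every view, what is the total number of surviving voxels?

|visual hull| = 17

before carving: 64 voxels (4×4×4)
  1. axis=0 (YZ plane), |mask|=8  ⇒  voxels=32
  2. axis=1 (XZ plane), |mask|=9  ⇒  voxels=17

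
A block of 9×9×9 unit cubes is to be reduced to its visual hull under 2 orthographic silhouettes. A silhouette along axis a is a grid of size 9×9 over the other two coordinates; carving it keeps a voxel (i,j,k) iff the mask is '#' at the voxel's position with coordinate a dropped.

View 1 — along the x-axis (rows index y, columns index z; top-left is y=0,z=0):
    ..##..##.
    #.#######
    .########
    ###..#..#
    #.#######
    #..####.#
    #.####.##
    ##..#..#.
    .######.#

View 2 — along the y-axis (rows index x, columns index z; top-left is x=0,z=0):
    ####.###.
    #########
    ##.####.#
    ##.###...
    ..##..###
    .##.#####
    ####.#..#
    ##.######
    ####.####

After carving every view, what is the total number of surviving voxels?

initial block: 9^3 = 729
carve view 1 (along x, YZ-mask fill 57/81): 513 voxels remain
carve view 2 (along y, XZ-mask fill 62/81): 390 voxels remain

390 voxels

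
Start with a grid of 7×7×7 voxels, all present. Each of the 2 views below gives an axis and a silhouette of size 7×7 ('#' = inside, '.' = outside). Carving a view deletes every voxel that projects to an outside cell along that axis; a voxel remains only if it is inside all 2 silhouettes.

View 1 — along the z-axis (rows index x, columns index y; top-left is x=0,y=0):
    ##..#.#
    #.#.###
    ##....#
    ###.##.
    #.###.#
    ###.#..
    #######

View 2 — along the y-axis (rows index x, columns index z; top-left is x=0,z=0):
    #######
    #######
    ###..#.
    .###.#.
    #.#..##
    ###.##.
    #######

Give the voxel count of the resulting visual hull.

initial block: 7^3 = 343
  1. axis=2 (XY plane), |mask|=33  ⇒  voxels=231
  2. axis=1 (XZ plane), |mask|=38  ⇒  voxels=184

remaining voxels: 184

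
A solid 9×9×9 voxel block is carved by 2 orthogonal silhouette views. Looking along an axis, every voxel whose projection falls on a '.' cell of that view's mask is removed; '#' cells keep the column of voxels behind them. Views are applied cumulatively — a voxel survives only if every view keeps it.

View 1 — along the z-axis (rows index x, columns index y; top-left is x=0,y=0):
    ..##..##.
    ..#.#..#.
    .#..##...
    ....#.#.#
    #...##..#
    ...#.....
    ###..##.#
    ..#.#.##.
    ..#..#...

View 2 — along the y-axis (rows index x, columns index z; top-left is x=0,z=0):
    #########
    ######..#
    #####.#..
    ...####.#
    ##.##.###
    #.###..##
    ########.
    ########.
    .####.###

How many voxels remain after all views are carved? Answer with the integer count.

remaining voxels: 218

before carving: 729 voxels (9×9×9)
step 1: project along z, AND mask (30/81) → |grid| = 270
step 2: project along y, AND mask (63/81) → |grid| = 218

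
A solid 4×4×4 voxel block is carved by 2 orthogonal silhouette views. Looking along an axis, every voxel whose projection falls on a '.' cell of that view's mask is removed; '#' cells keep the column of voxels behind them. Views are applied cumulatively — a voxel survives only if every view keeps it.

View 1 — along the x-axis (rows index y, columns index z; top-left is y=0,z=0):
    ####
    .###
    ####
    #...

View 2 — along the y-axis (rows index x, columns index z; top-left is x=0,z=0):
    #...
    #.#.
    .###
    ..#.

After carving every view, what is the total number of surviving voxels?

before carving: 64 voxels (4×4×4)
  1. axis=0 (YZ plane), |mask|=12  ⇒  voxels=48
  2. axis=1 (XZ plane), |mask|=7  ⇒  voxels=21

21 voxels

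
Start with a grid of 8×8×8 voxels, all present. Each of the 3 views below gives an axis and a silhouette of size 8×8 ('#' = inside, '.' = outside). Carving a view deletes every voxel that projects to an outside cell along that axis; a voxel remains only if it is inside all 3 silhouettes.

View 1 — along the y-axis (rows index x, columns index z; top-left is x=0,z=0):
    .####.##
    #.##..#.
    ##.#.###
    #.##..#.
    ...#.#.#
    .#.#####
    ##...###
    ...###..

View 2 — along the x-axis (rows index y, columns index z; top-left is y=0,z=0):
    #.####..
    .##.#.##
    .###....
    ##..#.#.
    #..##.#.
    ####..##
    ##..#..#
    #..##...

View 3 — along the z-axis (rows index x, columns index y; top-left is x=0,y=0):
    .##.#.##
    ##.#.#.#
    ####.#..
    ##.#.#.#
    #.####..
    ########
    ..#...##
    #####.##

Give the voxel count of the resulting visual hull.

start: 8×8×8 = 512 voxels
[1] y-view keeps 37 columns → grid now 296
[2] x-view keeps 34 columns → grid now 153
[3] z-view keeps 43 columns → grid now 104

|visual hull| = 104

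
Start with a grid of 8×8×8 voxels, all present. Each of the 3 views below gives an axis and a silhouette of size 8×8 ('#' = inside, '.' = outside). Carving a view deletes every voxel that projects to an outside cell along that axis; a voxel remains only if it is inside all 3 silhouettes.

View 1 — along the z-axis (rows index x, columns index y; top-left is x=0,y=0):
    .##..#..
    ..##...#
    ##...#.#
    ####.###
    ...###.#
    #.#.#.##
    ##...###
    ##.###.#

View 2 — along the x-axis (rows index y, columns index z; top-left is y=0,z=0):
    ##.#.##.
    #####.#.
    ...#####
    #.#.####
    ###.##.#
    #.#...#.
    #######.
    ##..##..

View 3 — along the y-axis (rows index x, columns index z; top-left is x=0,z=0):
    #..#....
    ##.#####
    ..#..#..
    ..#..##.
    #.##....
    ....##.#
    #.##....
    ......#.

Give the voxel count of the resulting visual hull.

|visual hull| = 70

initial block: 8^3 = 512
V1 z: intersect with XY mask (37 set) -- 296 left
V2 x: intersect with YZ mask (42 set) -- 184 left
V3 y: intersect with XZ mask (24 set) -- 70 left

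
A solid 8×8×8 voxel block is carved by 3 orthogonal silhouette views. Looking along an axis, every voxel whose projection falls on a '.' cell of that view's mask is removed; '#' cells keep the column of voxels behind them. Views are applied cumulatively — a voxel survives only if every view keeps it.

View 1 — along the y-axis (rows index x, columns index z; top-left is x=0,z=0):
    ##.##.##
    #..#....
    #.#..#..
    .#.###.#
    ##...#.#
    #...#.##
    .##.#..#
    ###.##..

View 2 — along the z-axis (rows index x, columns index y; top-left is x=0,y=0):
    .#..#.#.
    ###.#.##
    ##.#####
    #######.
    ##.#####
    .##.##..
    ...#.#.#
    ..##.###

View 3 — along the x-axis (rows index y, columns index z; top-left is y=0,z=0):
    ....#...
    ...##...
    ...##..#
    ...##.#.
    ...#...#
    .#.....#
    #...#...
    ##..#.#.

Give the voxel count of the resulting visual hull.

start: 8×8×8 = 512 voxels
[1] y-view keeps 33 columns → grid now 264
[2] z-view keeps 42 columns → grid now 167
[3] x-view keeps 19 columns → grid now 50

|visual hull| = 50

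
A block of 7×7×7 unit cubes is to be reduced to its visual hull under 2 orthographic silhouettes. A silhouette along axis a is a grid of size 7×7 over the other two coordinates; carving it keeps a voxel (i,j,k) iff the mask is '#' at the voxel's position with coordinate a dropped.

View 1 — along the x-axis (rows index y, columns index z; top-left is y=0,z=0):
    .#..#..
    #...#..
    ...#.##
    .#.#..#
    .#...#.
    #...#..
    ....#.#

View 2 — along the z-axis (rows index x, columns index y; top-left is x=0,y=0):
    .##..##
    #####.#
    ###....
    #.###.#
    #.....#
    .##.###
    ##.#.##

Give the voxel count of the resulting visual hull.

|visual hull| = 68

start: 7×7×7 = 343 voxels
V1 x: intersect with YZ mask (16 set) -- 112 left
V2 z: intersect with XY mask (30 set) -- 68 left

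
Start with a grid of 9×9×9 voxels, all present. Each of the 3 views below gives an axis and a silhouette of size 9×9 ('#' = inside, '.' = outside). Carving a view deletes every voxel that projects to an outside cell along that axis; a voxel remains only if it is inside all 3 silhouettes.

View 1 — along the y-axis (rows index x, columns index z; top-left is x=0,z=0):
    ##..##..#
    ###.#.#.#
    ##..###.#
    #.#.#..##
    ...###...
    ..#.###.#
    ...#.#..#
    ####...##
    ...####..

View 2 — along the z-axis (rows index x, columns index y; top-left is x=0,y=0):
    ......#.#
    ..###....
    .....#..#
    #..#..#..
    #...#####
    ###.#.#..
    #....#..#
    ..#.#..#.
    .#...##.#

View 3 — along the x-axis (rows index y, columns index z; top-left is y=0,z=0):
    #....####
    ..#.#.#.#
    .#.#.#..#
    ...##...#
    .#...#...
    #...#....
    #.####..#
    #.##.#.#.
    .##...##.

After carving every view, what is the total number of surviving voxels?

62 voxels

initial block: 9^3 = 729
V1 y: intersect with XZ mask (43 set) -- 387 left
V2 z: intersect with XY mask (31 set) -- 141 left
V3 x: intersect with YZ mask (35 set) -- 62 left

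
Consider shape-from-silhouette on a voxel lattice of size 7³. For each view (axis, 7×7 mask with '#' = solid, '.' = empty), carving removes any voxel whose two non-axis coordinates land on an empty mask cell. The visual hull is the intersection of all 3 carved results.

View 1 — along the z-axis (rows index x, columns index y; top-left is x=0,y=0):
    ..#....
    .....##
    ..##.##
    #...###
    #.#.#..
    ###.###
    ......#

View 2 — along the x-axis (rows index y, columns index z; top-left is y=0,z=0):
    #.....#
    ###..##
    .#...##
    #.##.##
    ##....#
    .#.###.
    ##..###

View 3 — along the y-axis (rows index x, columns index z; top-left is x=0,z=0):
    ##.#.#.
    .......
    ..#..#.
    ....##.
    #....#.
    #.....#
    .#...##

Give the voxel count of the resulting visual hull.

before carving: 343 voxels (7×7×7)
V1 z: intersect with XY mask (21 set) -- 147 left
V2 x: intersect with YZ mask (27 set) -- 78 left
V3 y: intersect with XZ mask (15 set) -- 26 left

26 voxels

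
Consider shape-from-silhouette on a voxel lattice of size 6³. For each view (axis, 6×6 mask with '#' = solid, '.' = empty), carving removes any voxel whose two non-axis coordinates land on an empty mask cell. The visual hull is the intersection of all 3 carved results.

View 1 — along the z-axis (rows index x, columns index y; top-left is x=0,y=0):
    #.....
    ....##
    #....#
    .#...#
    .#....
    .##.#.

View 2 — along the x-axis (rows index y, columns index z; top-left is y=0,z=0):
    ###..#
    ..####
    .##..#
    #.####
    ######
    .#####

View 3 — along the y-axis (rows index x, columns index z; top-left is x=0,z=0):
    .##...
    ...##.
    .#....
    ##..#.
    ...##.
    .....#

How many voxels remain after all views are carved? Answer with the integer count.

before carving: 216 voxels (6×6×6)
carve view 1 (along z, XY-mask fill 11/36): 66 voxels remain
carve view 2 (along x, YZ-mask fill 27/36): 50 voxels remain
carve view 3 (along y, XZ-mask fill 11/36): 16 voxels remain

|visual hull| = 16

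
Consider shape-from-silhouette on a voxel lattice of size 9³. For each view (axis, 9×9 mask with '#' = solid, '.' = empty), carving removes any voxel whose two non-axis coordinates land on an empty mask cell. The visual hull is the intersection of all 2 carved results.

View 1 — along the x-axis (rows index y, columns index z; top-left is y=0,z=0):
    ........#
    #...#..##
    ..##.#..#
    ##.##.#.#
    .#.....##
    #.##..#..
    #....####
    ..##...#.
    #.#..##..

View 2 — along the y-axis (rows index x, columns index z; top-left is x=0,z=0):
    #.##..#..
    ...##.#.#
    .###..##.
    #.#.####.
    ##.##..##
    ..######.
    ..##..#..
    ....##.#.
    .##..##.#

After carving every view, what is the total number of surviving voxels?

remaining voxels: 157

before carving: 729 voxels (9×9×9)
after view 1 [x-axis, 34 of 81 cells solid] → remaining = 306
after view 2 [y-axis, 42 of 81 cells solid] → remaining = 157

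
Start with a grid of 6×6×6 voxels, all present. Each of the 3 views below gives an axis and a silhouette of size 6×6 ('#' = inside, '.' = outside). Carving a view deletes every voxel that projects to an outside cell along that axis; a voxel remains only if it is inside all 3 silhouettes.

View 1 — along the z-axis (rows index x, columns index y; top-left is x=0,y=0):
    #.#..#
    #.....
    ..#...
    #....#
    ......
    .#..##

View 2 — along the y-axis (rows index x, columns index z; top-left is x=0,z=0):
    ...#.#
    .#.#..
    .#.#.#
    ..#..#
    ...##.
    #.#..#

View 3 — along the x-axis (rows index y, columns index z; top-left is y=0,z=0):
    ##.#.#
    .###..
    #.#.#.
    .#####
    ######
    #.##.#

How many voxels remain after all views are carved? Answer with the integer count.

start: 6×6×6 = 216 voxels
step 1: project along z, AND mask (10/36) → |grid| = 60
step 2: project along y, AND mask (14/36) → |grid| = 24
step 3: project along x, AND mask (25/36) → |grid| = 16

|visual hull| = 16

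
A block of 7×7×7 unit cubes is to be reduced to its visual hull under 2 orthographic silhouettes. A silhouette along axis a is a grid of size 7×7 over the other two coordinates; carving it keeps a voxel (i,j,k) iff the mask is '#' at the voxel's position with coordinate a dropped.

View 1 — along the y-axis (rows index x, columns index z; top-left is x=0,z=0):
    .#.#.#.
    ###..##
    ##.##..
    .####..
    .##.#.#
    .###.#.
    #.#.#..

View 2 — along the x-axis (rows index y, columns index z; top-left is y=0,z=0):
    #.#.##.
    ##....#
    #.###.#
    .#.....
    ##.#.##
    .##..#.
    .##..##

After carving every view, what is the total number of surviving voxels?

full grid |V| = 343
step 1: project along y, AND mask (27/49) → |grid| = 189
step 2: project along x, AND mask (25/49) → |grid| = 98

|visual hull| = 98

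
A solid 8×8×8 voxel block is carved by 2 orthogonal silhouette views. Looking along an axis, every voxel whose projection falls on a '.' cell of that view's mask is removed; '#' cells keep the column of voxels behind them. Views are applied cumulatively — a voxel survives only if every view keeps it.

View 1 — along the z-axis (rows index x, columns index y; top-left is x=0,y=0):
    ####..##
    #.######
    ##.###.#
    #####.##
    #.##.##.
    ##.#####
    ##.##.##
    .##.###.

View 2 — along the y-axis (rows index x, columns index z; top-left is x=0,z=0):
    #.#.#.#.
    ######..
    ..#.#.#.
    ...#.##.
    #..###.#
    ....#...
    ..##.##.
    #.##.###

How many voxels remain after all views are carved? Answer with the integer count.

|visual hull| = 191

initial block: 8^3 = 512
[1] z-view keeps 49 columns → grid now 392
[2] y-view keeps 32 columns → grid now 191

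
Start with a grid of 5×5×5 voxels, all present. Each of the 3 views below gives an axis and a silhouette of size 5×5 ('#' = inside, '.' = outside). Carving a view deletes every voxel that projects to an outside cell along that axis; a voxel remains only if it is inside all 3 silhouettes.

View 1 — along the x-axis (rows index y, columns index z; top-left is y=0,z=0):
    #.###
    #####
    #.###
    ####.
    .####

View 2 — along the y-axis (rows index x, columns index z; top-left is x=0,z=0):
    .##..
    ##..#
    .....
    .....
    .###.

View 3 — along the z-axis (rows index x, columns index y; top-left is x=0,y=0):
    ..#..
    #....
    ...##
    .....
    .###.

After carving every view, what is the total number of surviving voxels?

11 voxels

initial block: 5^3 = 125
V1 x: intersect with YZ mask (21 set) -- 105 left
V2 y: intersect with XZ mask (8 set) -- 32 left
V3 z: intersect with XY mask (7 set) -- 11 left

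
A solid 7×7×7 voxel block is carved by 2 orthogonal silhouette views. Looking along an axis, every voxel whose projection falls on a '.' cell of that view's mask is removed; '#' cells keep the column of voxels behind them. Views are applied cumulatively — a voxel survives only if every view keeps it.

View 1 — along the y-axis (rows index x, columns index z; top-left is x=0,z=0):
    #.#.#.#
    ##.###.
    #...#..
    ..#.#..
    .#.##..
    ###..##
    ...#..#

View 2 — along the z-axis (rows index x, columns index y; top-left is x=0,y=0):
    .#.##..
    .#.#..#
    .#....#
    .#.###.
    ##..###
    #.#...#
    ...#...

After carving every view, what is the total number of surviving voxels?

remaining voxels: 71

initial block: 7^3 = 343
step 1: project along y, AND mask (23/49) → |grid| = 161
step 2: project along z, AND mask (21/49) → |grid| = 71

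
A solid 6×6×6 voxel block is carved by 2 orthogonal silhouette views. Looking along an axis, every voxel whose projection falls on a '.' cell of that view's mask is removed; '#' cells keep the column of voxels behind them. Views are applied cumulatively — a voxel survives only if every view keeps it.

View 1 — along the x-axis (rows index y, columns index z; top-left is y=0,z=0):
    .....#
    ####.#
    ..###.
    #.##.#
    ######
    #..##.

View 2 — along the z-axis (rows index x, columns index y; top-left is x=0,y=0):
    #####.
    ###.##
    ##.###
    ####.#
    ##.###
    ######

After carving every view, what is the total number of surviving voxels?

voxel count = 113

full grid |V| = 216
after view 1 [x-axis, 22 of 36 cells solid] → remaining = 132
after view 2 [z-axis, 31 of 36 cells solid] → remaining = 113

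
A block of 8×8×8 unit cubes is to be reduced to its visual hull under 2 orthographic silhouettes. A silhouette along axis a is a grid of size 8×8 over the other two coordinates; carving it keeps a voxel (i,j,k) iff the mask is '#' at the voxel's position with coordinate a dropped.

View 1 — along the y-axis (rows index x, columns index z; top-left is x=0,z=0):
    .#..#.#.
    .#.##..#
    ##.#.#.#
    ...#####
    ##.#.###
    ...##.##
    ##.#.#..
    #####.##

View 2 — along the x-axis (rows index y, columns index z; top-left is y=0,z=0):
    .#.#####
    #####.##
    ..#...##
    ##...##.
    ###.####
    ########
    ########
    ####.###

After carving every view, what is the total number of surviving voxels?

remaining voxels: 238

before carving: 512 voxels (8×8×8)
[1] y-view keeps 38 columns → grid now 304
[2] x-view keeps 50 columns → grid now 238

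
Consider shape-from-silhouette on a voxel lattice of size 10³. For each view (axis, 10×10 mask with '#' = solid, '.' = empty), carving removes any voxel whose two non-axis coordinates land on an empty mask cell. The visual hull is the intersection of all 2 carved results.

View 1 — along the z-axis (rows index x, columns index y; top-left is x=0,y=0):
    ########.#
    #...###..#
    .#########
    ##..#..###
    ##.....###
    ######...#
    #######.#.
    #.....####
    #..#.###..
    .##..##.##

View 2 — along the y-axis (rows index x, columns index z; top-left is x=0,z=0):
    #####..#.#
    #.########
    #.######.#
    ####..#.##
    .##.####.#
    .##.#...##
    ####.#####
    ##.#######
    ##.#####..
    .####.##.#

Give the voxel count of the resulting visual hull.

remaining voxels: 486

full grid |V| = 1000
V1 z: intersect with XY mask (65 set) -- 650 left
V2 y: intersect with XZ mask (75 set) -- 486 left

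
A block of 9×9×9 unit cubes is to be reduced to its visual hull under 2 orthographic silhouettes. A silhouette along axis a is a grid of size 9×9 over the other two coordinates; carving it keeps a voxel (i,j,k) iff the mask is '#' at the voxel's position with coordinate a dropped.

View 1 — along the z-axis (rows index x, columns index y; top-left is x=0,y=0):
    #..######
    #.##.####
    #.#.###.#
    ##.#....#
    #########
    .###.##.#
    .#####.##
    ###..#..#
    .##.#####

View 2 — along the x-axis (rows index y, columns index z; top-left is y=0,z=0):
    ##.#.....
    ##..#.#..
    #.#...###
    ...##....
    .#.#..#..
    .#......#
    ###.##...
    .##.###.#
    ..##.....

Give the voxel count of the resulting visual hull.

before carving: 729 voxels (9×9×9)
V1 z: intersect with XY mask (58 set) -- 522 left
V2 x: intersect with YZ mask (32 set) -- 198 left

remaining voxels: 198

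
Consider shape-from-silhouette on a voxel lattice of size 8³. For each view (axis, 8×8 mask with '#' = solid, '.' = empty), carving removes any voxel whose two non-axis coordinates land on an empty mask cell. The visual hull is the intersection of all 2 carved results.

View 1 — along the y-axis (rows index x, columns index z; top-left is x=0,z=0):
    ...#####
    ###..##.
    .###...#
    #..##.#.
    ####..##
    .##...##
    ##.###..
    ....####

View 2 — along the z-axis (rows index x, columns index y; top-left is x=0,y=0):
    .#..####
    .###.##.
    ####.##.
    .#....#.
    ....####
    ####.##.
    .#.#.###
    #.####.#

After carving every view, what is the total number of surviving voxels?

remaining voxels: 179

start: 8×8×8 = 512 voxels
  1. axis=1 (XZ plane), |mask|=37  ⇒  voxels=296
  2. axis=2 (XY plane), |mask|=39  ⇒  voxels=179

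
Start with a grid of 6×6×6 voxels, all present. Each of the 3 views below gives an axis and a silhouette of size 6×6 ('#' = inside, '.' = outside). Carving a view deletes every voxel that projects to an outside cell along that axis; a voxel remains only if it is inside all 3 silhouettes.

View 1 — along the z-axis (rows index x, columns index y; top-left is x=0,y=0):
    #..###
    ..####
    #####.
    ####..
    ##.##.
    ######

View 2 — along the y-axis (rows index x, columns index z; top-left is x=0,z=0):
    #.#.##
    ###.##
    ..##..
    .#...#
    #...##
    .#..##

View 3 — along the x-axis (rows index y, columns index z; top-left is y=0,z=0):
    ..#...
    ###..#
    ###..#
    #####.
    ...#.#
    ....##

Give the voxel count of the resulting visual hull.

before carving: 216 voxels (6×6×6)
carve view 1 (along z, XY-mask fill 27/36): 162 voxels remain
carve view 2 (along y, XZ-mask fill 19/36): 84 voxels remain
carve view 3 (along x, YZ-mask fill 18/36): 43 voxels remain

voxel count = 43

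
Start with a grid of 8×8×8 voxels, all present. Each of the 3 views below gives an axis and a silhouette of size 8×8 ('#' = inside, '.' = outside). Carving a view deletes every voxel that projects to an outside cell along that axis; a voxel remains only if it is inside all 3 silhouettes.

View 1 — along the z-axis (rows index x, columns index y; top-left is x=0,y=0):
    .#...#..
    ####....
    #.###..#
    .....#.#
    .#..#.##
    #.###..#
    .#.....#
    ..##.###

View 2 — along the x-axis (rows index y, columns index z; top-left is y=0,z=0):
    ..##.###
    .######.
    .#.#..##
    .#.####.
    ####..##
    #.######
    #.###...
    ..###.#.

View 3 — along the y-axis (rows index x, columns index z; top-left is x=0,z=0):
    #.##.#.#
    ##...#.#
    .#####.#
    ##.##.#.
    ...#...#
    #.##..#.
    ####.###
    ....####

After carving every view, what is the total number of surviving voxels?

before carving: 512 voxels (8×8×8)
[1] z-view keeps 29 columns → grid now 232
[2] x-view keeps 41 columns → grid now 146
[3] y-view keeps 37 columns → grid now 80

remaining voxels: 80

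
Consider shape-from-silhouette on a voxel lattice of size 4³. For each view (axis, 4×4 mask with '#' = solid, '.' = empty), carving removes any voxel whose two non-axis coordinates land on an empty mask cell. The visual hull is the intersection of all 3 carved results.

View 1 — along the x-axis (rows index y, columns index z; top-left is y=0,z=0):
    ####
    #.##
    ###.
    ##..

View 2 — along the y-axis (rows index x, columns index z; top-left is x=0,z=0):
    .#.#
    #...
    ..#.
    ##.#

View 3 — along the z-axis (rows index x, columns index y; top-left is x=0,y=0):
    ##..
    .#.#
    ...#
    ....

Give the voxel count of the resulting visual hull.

before carving: 64 voxels (4×4×4)
V1 x: intersect with YZ mask (12 set) -- 48 left
V2 y: intersect with XZ mask (7 set) -- 21 left
V3 z: intersect with XY mask (5 set) -- 5 left

5 voxels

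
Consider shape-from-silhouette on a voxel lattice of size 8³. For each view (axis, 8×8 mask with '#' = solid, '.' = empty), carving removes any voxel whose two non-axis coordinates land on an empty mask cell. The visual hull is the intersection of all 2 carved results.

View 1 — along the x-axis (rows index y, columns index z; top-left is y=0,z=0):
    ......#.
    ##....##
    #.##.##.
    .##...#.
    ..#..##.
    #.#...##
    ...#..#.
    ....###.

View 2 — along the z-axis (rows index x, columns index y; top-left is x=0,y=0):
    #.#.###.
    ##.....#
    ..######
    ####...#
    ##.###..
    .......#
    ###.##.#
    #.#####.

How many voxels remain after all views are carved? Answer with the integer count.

full grid |V| = 512
carve view 1 (along x, YZ-mask fill 25/64): 200 voxels remain
carve view 2 (along z, XY-mask fill 37/64): 115 voxels remain

remaining voxels: 115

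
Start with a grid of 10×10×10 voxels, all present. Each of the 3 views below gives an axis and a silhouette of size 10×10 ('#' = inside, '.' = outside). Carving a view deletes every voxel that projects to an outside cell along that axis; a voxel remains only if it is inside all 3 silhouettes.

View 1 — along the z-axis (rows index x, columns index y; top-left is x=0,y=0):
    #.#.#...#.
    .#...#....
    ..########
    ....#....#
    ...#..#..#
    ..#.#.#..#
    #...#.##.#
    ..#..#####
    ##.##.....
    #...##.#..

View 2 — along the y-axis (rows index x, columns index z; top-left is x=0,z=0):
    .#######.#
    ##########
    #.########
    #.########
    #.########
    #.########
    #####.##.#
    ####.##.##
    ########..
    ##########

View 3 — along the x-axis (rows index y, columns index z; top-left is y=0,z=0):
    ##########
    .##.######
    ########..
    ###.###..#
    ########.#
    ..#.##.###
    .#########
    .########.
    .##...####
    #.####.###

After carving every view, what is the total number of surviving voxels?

voxel count = 296

initial block: 10^3 = 1000
  1. axis=2 (XY plane), |mask|=42  ⇒  voxels=420
  2. axis=1 (XZ plane), |mask|=88  ⇒  voxels=365
  3. axis=0 (YZ plane), |mask|=79  ⇒  voxels=296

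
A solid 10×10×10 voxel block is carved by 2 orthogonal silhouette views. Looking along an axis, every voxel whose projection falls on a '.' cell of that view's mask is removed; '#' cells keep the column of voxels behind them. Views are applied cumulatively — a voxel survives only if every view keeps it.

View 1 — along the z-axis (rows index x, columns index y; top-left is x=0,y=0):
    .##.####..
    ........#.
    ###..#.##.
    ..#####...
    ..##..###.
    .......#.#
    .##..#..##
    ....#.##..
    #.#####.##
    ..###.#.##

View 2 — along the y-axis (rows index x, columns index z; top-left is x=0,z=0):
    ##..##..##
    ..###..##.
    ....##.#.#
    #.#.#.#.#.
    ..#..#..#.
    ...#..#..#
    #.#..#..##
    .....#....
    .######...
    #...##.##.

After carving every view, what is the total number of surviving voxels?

before carving: 1000 voxels (10×10×10)
after view 1 [z-axis, 47 of 100 cells solid] → remaining = 470
after view 2 [y-axis, 43 of 100 cells solid] → remaining = 217

remaining voxels: 217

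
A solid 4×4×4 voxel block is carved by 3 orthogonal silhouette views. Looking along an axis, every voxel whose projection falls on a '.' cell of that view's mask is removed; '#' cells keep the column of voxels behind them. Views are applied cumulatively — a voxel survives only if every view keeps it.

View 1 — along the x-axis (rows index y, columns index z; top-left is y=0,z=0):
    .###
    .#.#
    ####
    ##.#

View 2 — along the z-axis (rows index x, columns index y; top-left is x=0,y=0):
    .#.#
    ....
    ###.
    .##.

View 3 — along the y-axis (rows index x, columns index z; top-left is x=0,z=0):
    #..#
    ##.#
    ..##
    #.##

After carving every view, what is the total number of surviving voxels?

12 voxels

initial block: 4^3 = 64
V1 x: intersect with YZ mask (12 set) -- 48 left
V2 z: intersect with XY mask (7 set) -- 20 left
V3 y: intersect with XZ mask (10 set) -- 12 left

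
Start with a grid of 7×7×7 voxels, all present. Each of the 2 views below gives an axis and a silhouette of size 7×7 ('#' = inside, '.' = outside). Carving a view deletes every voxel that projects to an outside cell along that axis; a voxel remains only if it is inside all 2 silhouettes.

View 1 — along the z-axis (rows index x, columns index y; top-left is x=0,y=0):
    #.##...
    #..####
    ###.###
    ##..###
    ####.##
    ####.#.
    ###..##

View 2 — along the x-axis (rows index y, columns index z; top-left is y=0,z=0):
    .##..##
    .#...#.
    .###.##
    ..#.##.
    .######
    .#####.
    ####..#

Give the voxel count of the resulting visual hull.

148 voxels

full grid |V| = 343
carve view 1 (along z, XY-mask fill 35/49): 245 voxels remain
carve view 2 (along x, YZ-mask fill 30/49): 148 voxels remain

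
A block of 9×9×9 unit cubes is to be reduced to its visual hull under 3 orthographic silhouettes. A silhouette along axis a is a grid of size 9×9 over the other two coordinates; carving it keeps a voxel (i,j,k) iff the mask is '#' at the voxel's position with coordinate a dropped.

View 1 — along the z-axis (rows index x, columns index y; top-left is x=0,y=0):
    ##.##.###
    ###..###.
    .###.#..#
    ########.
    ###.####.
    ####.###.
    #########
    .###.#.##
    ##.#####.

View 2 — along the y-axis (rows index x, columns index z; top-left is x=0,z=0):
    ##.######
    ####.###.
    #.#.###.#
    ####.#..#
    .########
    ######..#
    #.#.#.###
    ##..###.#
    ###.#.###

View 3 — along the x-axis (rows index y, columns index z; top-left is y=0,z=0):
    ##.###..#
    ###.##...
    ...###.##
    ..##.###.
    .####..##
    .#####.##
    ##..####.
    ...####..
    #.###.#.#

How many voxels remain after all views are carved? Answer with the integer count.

initial block: 9^3 = 729
V1 z: intersect with XY mask (62 set) -- 558 left
V2 y: intersect with XZ mask (61 set) -- 420 left
V3 x: intersect with YZ mask (50 set) -- 252 left

252 voxels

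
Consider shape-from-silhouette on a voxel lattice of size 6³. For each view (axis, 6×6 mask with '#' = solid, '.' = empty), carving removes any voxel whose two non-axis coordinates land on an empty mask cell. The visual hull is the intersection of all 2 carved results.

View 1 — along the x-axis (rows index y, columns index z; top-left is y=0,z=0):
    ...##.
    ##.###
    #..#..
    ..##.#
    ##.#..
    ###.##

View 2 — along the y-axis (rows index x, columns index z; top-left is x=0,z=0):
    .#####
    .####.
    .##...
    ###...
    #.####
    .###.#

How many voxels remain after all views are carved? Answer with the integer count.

73 voxels

before carving: 216 voxels (6×6×6)
  1. axis=0 (YZ plane), |mask|=20  ⇒  voxels=120
  2. axis=1 (XZ plane), |mask|=23  ⇒  voxels=73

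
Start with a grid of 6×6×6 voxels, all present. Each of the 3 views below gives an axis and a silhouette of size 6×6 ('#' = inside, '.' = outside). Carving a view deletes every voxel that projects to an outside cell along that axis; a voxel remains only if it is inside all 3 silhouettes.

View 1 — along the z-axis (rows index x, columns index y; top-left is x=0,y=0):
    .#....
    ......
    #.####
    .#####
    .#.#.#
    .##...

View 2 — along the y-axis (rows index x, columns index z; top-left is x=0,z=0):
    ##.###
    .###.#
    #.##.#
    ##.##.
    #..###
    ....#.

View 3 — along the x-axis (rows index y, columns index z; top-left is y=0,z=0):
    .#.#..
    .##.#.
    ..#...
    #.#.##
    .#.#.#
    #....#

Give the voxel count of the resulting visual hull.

full grid |V| = 216
step 1: project along z, AND mask (16/36) → |grid| = 96
step 2: project along y, AND mask (22/36) → |grid| = 59
step 3: project along x, AND mask (15/36) → |grid| = 25

25 voxels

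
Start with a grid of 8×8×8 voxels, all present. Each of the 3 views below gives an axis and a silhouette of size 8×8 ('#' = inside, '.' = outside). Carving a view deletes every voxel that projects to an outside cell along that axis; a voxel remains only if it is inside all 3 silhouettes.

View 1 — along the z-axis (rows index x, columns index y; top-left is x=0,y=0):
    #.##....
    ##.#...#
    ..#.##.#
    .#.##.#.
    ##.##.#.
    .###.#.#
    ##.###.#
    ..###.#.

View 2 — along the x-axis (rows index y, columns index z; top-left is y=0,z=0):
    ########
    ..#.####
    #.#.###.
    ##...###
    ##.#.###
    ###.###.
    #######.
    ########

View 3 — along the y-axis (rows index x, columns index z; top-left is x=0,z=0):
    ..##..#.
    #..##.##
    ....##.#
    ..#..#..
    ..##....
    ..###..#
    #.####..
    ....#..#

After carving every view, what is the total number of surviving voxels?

remaining voxels: 81

before carving: 512 voxels (8×8×8)
  1. axis=2 (XY plane), |mask|=35  ⇒  voxels=280
  2. axis=0 (YZ plane), |mask|=50  ⇒  voxels=213
  3. axis=1 (XZ plane), |mask|=26  ⇒  voxels=81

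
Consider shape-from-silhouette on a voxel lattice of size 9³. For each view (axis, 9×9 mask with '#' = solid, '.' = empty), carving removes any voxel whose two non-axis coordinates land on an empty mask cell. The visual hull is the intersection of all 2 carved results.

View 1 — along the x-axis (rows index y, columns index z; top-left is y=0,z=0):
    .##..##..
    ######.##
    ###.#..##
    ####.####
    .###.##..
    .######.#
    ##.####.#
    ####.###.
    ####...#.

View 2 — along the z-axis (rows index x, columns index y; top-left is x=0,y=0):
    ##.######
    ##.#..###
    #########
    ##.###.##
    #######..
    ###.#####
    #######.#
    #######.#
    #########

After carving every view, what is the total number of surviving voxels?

442 voxels

start: 9×9×9 = 729 voxels
V1 x: intersect with YZ mask (57 set) -- 513 left
V2 z: intersect with XY mask (70 set) -- 442 left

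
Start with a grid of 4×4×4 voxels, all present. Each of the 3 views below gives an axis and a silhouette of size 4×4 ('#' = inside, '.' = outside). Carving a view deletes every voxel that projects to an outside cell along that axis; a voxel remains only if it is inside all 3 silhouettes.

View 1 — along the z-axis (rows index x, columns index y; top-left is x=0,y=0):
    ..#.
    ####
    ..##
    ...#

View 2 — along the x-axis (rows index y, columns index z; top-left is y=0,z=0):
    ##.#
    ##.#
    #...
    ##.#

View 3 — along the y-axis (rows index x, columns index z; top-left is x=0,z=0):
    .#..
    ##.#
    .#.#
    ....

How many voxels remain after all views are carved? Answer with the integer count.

before carving: 64 voxels (4×4×4)
  1. axis=2 (XY plane), |mask|=8  ⇒  voxels=32
  2. axis=0 (YZ plane), |mask|=10  ⇒  voxels=18
  3. axis=1 (XZ plane), |mask|=6  ⇒  voxels=12

remaining voxels: 12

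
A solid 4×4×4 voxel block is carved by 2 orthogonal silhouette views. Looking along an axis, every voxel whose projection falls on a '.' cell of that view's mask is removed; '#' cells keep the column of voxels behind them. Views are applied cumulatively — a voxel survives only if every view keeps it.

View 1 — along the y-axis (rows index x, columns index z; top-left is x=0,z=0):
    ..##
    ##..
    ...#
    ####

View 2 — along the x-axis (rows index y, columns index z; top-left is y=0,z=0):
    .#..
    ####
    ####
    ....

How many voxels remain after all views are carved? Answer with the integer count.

voxel count = 20

initial block: 4^3 = 64
[1] y-view keeps 9 columns → grid now 36
[2] x-view keeps 9 columns → grid now 20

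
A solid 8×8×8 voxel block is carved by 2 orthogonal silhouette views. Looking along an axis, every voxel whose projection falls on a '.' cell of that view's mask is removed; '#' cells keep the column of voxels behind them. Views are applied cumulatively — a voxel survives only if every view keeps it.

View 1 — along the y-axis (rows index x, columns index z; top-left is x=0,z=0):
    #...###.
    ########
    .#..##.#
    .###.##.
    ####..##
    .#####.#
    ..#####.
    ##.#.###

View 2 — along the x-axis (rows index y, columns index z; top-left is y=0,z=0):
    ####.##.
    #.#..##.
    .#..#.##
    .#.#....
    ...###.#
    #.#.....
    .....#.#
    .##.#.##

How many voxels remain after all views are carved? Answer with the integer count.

before carving: 512 voxels (8×8×8)
V1 y: intersect with XZ mask (44 set) -- 352 left
V2 x: intersect with YZ mask (29 set) -- 161 left

voxel count = 161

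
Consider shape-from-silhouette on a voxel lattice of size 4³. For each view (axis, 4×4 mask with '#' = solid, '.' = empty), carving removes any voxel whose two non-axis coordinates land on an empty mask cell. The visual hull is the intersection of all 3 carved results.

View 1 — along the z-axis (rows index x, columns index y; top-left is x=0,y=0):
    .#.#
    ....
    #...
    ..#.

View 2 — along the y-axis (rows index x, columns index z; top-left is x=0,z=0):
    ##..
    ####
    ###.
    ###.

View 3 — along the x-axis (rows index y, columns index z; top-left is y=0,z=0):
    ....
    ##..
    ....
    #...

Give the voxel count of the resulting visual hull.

start: 4×4×4 = 64 voxels
V1 z: intersect with XY mask (4 set) -- 16 left
V2 y: intersect with XZ mask (12 set) -- 10 left
V3 x: intersect with YZ mask (3 set) -- 3 left

3 voxels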